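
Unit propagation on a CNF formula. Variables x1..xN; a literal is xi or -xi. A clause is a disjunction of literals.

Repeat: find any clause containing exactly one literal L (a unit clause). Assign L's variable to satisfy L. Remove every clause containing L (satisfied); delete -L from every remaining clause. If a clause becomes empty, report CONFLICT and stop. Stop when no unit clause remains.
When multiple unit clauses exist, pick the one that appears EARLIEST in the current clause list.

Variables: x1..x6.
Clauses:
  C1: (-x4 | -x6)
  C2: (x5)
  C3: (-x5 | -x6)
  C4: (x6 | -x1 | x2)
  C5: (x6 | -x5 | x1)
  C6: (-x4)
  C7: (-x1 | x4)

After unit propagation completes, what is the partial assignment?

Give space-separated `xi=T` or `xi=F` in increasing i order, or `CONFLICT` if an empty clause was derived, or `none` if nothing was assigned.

unit clause [5] forces x5=T; simplify:
  drop -5 from [-5, -6] -> [-6]
  drop -5 from [6, -5, 1] -> [6, 1]
  satisfied 1 clause(s); 6 remain; assigned so far: [5]
unit clause [-6] forces x6=F; simplify:
  drop 6 from [6, -1, 2] -> [-1, 2]
  drop 6 from [6, 1] -> [1]
  satisfied 2 clause(s); 4 remain; assigned so far: [5, 6]
unit clause [1] forces x1=T; simplify:
  drop -1 from [-1, 2] -> [2]
  drop -1 from [-1, 4] -> [4]
  satisfied 1 clause(s); 3 remain; assigned so far: [1, 5, 6]
unit clause [2] forces x2=T; simplify:
  satisfied 1 clause(s); 2 remain; assigned so far: [1, 2, 5, 6]
unit clause [-4] forces x4=F; simplify:
  drop 4 from [4] -> [] (empty!)
  satisfied 1 clause(s); 1 remain; assigned so far: [1, 2, 4, 5, 6]
CONFLICT (empty clause)

Answer: CONFLICT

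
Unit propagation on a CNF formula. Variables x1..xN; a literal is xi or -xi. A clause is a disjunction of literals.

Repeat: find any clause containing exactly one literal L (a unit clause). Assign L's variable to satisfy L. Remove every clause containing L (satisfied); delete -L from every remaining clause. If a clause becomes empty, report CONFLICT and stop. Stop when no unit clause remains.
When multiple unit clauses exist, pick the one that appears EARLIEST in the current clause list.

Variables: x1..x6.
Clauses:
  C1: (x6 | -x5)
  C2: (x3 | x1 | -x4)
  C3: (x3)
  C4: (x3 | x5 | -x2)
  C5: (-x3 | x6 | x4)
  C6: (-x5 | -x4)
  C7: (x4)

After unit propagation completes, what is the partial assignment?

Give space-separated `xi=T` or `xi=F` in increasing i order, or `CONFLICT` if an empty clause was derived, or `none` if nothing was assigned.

Answer: x3=T x4=T x5=F

Derivation:
unit clause [3] forces x3=T; simplify:
  drop -3 from [-3, 6, 4] -> [6, 4]
  satisfied 3 clause(s); 4 remain; assigned so far: [3]
unit clause [4] forces x4=T; simplify:
  drop -4 from [-5, -4] -> [-5]
  satisfied 2 clause(s); 2 remain; assigned so far: [3, 4]
unit clause [-5] forces x5=F; simplify:
  satisfied 2 clause(s); 0 remain; assigned so far: [3, 4, 5]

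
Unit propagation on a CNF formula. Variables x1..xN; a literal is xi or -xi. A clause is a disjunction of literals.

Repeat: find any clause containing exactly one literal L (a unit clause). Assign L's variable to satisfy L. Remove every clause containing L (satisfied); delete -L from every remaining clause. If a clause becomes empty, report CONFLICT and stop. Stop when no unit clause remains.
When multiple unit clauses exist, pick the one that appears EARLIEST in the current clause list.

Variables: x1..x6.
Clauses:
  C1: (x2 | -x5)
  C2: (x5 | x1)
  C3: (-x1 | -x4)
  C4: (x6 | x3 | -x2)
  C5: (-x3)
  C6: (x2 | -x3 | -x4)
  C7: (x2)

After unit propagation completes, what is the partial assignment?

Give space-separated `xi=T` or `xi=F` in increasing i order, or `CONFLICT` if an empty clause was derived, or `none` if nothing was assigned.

unit clause [-3] forces x3=F; simplify:
  drop 3 from [6, 3, -2] -> [6, -2]
  satisfied 2 clause(s); 5 remain; assigned so far: [3]
unit clause [2] forces x2=T; simplify:
  drop -2 from [6, -2] -> [6]
  satisfied 2 clause(s); 3 remain; assigned so far: [2, 3]
unit clause [6] forces x6=T; simplify:
  satisfied 1 clause(s); 2 remain; assigned so far: [2, 3, 6]

Answer: x2=T x3=F x6=T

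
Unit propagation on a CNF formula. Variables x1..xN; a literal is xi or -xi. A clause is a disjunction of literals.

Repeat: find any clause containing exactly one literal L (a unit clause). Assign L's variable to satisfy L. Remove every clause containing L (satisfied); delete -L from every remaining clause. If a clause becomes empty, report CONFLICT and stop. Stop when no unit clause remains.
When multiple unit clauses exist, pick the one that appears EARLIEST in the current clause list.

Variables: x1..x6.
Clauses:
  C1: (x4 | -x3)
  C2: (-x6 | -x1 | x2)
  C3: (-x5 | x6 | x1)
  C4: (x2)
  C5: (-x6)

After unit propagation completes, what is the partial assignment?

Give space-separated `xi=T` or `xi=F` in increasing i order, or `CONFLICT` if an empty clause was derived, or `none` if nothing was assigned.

unit clause [2] forces x2=T; simplify:
  satisfied 2 clause(s); 3 remain; assigned so far: [2]
unit clause [-6] forces x6=F; simplify:
  drop 6 from [-5, 6, 1] -> [-5, 1]
  satisfied 1 clause(s); 2 remain; assigned so far: [2, 6]

Answer: x2=T x6=F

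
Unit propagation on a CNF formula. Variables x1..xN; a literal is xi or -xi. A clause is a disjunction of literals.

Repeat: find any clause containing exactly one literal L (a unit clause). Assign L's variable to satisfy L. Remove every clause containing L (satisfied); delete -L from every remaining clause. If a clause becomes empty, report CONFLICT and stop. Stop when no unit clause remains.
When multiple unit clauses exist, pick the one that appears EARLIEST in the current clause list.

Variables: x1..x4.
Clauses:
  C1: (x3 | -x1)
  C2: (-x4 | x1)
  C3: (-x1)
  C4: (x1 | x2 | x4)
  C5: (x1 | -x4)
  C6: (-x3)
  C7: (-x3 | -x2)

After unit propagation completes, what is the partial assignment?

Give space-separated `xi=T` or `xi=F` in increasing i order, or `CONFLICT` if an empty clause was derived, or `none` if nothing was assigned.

Answer: x1=F x2=T x3=F x4=F

Derivation:
unit clause [-1] forces x1=F; simplify:
  drop 1 from [-4, 1] -> [-4]
  drop 1 from [1, 2, 4] -> [2, 4]
  drop 1 from [1, -4] -> [-4]
  satisfied 2 clause(s); 5 remain; assigned so far: [1]
unit clause [-4] forces x4=F; simplify:
  drop 4 from [2, 4] -> [2]
  satisfied 2 clause(s); 3 remain; assigned so far: [1, 4]
unit clause [2] forces x2=T; simplify:
  drop -2 from [-3, -2] -> [-3]
  satisfied 1 clause(s); 2 remain; assigned so far: [1, 2, 4]
unit clause [-3] forces x3=F; simplify:
  satisfied 2 clause(s); 0 remain; assigned so far: [1, 2, 3, 4]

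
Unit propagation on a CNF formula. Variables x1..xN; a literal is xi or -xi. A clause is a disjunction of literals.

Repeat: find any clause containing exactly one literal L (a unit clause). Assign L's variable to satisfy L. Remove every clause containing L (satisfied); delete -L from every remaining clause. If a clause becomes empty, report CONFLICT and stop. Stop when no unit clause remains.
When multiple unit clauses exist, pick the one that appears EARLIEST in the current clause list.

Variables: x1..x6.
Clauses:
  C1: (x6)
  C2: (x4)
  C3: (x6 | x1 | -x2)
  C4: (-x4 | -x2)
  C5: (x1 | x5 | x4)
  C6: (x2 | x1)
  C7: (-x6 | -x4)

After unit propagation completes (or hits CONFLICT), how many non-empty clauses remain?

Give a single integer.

unit clause [6] forces x6=T; simplify:
  drop -6 from [-6, -4] -> [-4]
  satisfied 2 clause(s); 5 remain; assigned so far: [6]
unit clause [4] forces x4=T; simplify:
  drop -4 from [-4, -2] -> [-2]
  drop -4 from [-4] -> [] (empty!)
  satisfied 2 clause(s); 3 remain; assigned so far: [4, 6]
CONFLICT (empty clause)

Answer: 2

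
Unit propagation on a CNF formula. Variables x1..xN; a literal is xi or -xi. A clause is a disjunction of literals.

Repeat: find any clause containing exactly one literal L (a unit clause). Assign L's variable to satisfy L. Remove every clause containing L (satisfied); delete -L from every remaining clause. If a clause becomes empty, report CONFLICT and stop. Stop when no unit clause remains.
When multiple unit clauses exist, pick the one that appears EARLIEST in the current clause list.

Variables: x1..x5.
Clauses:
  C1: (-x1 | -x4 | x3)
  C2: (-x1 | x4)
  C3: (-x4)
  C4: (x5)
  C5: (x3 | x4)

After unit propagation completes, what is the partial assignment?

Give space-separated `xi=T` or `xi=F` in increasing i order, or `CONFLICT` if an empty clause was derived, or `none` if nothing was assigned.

unit clause [-4] forces x4=F; simplify:
  drop 4 from [-1, 4] -> [-1]
  drop 4 from [3, 4] -> [3]
  satisfied 2 clause(s); 3 remain; assigned so far: [4]
unit clause [-1] forces x1=F; simplify:
  satisfied 1 clause(s); 2 remain; assigned so far: [1, 4]
unit clause [5] forces x5=T; simplify:
  satisfied 1 clause(s); 1 remain; assigned so far: [1, 4, 5]
unit clause [3] forces x3=T; simplify:
  satisfied 1 clause(s); 0 remain; assigned so far: [1, 3, 4, 5]

Answer: x1=F x3=T x4=F x5=T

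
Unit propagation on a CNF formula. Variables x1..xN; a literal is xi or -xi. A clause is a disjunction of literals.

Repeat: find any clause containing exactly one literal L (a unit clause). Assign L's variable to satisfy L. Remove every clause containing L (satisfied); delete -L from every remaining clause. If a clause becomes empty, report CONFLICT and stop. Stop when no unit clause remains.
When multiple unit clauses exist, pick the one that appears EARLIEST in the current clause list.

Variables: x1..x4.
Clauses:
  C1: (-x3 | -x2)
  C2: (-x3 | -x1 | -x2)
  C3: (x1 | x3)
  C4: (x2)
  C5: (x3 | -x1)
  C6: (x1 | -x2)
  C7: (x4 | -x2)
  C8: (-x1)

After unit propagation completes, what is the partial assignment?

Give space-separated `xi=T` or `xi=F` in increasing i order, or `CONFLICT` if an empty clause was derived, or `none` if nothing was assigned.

unit clause [2] forces x2=T; simplify:
  drop -2 from [-3, -2] -> [-3]
  drop -2 from [-3, -1, -2] -> [-3, -1]
  drop -2 from [1, -2] -> [1]
  drop -2 from [4, -2] -> [4]
  satisfied 1 clause(s); 7 remain; assigned so far: [2]
unit clause [-3] forces x3=F; simplify:
  drop 3 from [1, 3] -> [1]
  drop 3 from [3, -1] -> [-1]
  satisfied 2 clause(s); 5 remain; assigned so far: [2, 3]
unit clause [1] forces x1=T; simplify:
  drop -1 from [-1] -> [] (empty!)
  drop -1 from [-1] -> [] (empty!)
  satisfied 2 clause(s); 3 remain; assigned so far: [1, 2, 3]
CONFLICT (empty clause)

Answer: CONFLICT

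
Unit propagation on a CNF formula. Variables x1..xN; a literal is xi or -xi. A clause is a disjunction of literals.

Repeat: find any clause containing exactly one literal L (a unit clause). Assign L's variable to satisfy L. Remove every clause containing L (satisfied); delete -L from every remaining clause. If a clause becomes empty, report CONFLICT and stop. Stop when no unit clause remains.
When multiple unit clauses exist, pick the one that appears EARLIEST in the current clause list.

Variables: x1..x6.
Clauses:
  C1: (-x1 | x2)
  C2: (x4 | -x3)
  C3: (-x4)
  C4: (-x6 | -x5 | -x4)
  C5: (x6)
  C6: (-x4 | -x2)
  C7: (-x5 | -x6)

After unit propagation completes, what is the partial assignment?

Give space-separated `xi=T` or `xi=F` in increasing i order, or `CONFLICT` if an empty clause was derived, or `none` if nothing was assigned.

unit clause [-4] forces x4=F; simplify:
  drop 4 from [4, -3] -> [-3]
  satisfied 3 clause(s); 4 remain; assigned so far: [4]
unit clause [-3] forces x3=F; simplify:
  satisfied 1 clause(s); 3 remain; assigned so far: [3, 4]
unit clause [6] forces x6=T; simplify:
  drop -6 from [-5, -6] -> [-5]
  satisfied 1 clause(s); 2 remain; assigned so far: [3, 4, 6]
unit clause [-5] forces x5=F; simplify:
  satisfied 1 clause(s); 1 remain; assigned so far: [3, 4, 5, 6]

Answer: x3=F x4=F x5=F x6=T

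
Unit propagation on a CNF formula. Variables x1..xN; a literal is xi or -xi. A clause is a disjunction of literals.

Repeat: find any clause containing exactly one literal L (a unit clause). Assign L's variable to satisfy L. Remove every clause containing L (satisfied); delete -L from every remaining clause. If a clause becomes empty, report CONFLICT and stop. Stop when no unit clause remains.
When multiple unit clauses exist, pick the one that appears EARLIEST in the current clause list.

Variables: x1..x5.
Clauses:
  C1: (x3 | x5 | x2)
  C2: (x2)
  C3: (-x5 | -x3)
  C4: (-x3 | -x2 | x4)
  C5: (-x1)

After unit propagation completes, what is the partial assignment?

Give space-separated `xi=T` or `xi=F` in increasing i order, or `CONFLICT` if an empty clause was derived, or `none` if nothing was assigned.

Answer: x1=F x2=T

Derivation:
unit clause [2] forces x2=T; simplify:
  drop -2 from [-3, -2, 4] -> [-3, 4]
  satisfied 2 clause(s); 3 remain; assigned so far: [2]
unit clause [-1] forces x1=F; simplify:
  satisfied 1 clause(s); 2 remain; assigned so far: [1, 2]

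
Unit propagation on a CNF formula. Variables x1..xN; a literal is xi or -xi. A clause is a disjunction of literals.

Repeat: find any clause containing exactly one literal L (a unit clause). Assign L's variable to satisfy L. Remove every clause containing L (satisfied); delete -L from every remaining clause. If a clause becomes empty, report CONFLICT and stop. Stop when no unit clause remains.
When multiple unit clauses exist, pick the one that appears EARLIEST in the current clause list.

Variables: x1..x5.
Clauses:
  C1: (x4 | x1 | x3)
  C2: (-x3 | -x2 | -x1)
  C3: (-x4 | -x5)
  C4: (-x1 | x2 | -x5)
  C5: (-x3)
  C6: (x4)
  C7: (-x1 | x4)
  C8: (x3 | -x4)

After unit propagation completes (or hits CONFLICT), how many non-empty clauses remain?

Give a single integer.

Answer: 2

Derivation:
unit clause [-3] forces x3=F; simplify:
  drop 3 from [4, 1, 3] -> [4, 1]
  drop 3 from [3, -4] -> [-4]
  satisfied 2 clause(s); 6 remain; assigned so far: [3]
unit clause [4] forces x4=T; simplify:
  drop -4 from [-4, -5] -> [-5]
  drop -4 from [-4] -> [] (empty!)
  satisfied 3 clause(s); 3 remain; assigned so far: [3, 4]
CONFLICT (empty clause)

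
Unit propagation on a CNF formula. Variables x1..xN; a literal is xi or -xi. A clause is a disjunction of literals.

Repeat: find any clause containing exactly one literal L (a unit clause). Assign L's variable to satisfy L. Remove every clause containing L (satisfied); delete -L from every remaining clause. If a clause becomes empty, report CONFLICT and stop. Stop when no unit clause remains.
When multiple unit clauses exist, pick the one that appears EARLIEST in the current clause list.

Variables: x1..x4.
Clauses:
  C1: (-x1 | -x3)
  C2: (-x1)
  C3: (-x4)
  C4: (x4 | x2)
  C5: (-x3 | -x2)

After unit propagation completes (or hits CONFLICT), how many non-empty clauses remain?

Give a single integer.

unit clause [-1] forces x1=F; simplify:
  satisfied 2 clause(s); 3 remain; assigned so far: [1]
unit clause [-4] forces x4=F; simplify:
  drop 4 from [4, 2] -> [2]
  satisfied 1 clause(s); 2 remain; assigned so far: [1, 4]
unit clause [2] forces x2=T; simplify:
  drop -2 from [-3, -2] -> [-3]
  satisfied 1 clause(s); 1 remain; assigned so far: [1, 2, 4]
unit clause [-3] forces x3=F; simplify:
  satisfied 1 clause(s); 0 remain; assigned so far: [1, 2, 3, 4]

Answer: 0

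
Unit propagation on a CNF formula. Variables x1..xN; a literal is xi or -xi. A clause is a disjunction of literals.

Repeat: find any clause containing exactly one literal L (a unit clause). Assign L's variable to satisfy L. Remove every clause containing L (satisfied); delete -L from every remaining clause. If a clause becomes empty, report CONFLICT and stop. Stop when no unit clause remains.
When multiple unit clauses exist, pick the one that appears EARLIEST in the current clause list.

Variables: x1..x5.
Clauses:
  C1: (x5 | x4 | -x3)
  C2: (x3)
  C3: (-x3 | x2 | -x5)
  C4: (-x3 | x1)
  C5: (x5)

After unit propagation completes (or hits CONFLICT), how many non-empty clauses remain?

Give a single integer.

Answer: 0

Derivation:
unit clause [3] forces x3=T; simplify:
  drop -3 from [5, 4, -3] -> [5, 4]
  drop -3 from [-3, 2, -5] -> [2, -5]
  drop -3 from [-3, 1] -> [1]
  satisfied 1 clause(s); 4 remain; assigned so far: [3]
unit clause [1] forces x1=T; simplify:
  satisfied 1 clause(s); 3 remain; assigned so far: [1, 3]
unit clause [5] forces x5=T; simplify:
  drop -5 from [2, -5] -> [2]
  satisfied 2 clause(s); 1 remain; assigned so far: [1, 3, 5]
unit clause [2] forces x2=T; simplify:
  satisfied 1 clause(s); 0 remain; assigned so far: [1, 2, 3, 5]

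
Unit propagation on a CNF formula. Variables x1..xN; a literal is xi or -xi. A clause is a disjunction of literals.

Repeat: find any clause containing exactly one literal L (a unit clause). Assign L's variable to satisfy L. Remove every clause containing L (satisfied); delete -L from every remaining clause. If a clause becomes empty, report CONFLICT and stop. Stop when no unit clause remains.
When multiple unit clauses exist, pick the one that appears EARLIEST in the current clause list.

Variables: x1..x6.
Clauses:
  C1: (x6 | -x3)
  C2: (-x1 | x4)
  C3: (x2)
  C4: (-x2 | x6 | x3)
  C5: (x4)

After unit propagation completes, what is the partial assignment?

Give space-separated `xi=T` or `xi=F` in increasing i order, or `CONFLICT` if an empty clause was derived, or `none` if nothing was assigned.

Answer: x2=T x4=T

Derivation:
unit clause [2] forces x2=T; simplify:
  drop -2 from [-2, 6, 3] -> [6, 3]
  satisfied 1 clause(s); 4 remain; assigned so far: [2]
unit clause [4] forces x4=T; simplify:
  satisfied 2 clause(s); 2 remain; assigned so far: [2, 4]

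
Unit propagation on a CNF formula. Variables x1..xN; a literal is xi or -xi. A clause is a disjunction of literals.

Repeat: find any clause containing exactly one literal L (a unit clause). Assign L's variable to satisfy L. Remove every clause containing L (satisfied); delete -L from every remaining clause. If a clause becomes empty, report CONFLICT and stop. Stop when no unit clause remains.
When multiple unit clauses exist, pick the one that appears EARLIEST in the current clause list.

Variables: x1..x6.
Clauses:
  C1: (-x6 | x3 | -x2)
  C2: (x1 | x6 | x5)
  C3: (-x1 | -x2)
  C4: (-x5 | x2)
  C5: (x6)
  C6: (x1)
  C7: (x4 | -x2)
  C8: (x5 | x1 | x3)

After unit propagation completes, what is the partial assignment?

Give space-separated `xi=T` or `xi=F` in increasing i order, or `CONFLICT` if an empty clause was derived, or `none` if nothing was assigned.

unit clause [6] forces x6=T; simplify:
  drop -6 from [-6, 3, -2] -> [3, -2]
  satisfied 2 clause(s); 6 remain; assigned so far: [6]
unit clause [1] forces x1=T; simplify:
  drop -1 from [-1, -2] -> [-2]
  satisfied 2 clause(s); 4 remain; assigned so far: [1, 6]
unit clause [-2] forces x2=F; simplify:
  drop 2 from [-5, 2] -> [-5]
  satisfied 3 clause(s); 1 remain; assigned so far: [1, 2, 6]
unit clause [-5] forces x5=F; simplify:
  satisfied 1 clause(s); 0 remain; assigned so far: [1, 2, 5, 6]

Answer: x1=T x2=F x5=F x6=T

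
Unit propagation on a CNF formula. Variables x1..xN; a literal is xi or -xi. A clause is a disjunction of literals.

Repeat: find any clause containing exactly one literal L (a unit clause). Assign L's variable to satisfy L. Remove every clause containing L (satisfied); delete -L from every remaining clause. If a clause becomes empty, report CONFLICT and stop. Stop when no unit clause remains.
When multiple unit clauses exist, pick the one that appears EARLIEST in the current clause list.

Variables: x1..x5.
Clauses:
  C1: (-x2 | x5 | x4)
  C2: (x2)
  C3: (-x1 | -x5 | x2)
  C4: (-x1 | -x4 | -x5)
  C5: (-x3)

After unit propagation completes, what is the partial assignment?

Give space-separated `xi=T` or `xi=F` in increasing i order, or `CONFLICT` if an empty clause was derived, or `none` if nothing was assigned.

Answer: x2=T x3=F

Derivation:
unit clause [2] forces x2=T; simplify:
  drop -2 from [-2, 5, 4] -> [5, 4]
  satisfied 2 clause(s); 3 remain; assigned so far: [2]
unit clause [-3] forces x3=F; simplify:
  satisfied 1 clause(s); 2 remain; assigned so far: [2, 3]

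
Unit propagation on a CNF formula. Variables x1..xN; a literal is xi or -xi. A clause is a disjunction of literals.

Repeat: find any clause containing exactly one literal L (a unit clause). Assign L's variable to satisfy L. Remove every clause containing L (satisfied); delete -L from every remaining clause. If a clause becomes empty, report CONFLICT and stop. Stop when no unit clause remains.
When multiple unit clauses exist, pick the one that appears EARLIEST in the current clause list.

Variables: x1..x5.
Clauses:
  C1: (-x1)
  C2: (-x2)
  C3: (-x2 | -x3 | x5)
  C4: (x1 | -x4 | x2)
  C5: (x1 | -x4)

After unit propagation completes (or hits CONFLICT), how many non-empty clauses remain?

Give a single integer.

Answer: 0

Derivation:
unit clause [-1] forces x1=F; simplify:
  drop 1 from [1, -4, 2] -> [-4, 2]
  drop 1 from [1, -4] -> [-4]
  satisfied 1 clause(s); 4 remain; assigned so far: [1]
unit clause [-2] forces x2=F; simplify:
  drop 2 from [-4, 2] -> [-4]
  satisfied 2 clause(s); 2 remain; assigned so far: [1, 2]
unit clause [-4] forces x4=F; simplify:
  satisfied 2 clause(s); 0 remain; assigned so far: [1, 2, 4]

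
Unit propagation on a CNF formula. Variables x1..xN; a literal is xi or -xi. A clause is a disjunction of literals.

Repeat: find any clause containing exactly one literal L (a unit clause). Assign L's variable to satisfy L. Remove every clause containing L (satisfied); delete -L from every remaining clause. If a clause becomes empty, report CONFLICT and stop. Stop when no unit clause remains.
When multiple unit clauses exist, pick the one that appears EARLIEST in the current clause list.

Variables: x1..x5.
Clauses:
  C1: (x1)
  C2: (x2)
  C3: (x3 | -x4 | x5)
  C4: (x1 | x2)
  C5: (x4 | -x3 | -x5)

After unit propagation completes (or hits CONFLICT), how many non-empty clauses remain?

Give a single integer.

unit clause [1] forces x1=T; simplify:
  satisfied 2 clause(s); 3 remain; assigned so far: [1]
unit clause [2] forces x2=T; simplify:
  satisfied 1 clause(s); 2 remain; assigned so far: [1, 2]

Answer: 2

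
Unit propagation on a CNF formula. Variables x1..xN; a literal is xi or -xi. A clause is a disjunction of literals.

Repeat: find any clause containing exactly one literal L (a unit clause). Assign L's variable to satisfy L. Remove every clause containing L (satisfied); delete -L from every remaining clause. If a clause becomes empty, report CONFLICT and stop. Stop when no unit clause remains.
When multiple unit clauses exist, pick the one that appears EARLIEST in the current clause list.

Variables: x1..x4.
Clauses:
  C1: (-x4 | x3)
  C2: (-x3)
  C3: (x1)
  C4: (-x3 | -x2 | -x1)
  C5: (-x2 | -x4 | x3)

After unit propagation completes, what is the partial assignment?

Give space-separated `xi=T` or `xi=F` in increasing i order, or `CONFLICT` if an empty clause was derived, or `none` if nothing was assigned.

Answer: x1=T x3=F x4=F

Derivation:
unit clause [-3] forces x3=F; simplify:
  drop 3 from [-4, 3] -> [-4]
  drop 3 from [-2, -4, 3] -> [-2, -4]
  satisfied 2 clause(s); 3 remain; assigned so far: [3]
unit clause [-4] forces x4=F; simplify:
  satisfied 2 clause(s); 1 remain; assigned so far: [3, 4]
unit clause [1] forces x1=T; simplify:
  satisfied 1 clause(s); 0 remain; assigned so far: [1, 3, 4]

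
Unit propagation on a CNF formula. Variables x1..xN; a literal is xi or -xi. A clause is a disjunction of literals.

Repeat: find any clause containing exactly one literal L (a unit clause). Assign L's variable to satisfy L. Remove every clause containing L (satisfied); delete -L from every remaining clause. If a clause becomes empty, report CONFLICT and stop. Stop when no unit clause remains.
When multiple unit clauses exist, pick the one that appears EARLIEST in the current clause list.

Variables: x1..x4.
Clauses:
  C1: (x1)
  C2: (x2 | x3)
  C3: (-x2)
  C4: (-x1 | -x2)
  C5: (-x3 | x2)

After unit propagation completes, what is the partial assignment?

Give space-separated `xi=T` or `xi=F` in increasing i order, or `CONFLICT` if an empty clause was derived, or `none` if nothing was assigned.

unit clause [1] forces x1=T; simplify:
  drop -1 from [-1, -2] -> [-2]
  satisfied 1 clause(s); 4 remain; assigned so far: [1]
unit clause [-2] forces x2=F; simplify:
  drop 2 from [2, 3] -> [3]
  drop 2 from [-3, 2] -> [-3]
  satisfied 2 clause(s); 2 remain; assigned so far: [1, 2]
unit clause [3] forces x3=T; simplify:
  drop -3 from [-3] -> [] (empty!)
  satisfied 1 clause(s); 1 remain; assigned so far: [1, 2, 3]
CONFLICT (empty clause)

Answer: CONFLICT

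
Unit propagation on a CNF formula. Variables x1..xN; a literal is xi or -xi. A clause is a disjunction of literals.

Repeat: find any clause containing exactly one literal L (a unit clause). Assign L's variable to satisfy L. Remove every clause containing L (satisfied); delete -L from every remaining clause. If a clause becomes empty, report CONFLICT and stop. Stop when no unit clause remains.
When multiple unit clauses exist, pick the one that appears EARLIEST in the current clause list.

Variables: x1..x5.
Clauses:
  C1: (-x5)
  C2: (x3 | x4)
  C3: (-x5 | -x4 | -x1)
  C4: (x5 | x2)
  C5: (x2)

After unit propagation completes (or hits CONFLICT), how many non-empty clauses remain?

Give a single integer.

Answer: 1

Derivation:
unit clause [-5] forces x5=F; simplify:
  drop 5 from [5, 2] -> [2]
  satisfied 2 clause(s); 3 remain; assigned so far: [5]
unit clause [2] forces x2=T; simplify:
  satisfied 2 clause(s); 1 remain; assigned so far: [2, 5]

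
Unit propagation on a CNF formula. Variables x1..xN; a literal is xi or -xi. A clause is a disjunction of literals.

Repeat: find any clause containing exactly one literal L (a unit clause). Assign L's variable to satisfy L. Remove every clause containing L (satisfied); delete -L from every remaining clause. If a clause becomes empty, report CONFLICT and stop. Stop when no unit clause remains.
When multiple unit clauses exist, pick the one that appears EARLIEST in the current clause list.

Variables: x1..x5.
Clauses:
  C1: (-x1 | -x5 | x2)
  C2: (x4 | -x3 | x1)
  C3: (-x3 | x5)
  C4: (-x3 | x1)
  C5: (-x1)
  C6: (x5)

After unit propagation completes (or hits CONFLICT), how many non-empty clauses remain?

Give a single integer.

unit clause [-1] forces x1=F; simplify:
  drop 1 from [4, -3, 1] -> [4, -3]
  drop 1 from [-3, 1] -> [-3]
  satisfied 2 clause(s); 4 remain; assigned so far: [1]
unit clause [-3] forces x3=F; simplify:
  satisfied 3 clause(s); 1 remain; assigned so far: [1, 3]
unit clause [5] forces x5=T; simplify:
  satisfied 1 clause(s); 0 remain; assigned so far: [1, 3, 5]

Answer: 0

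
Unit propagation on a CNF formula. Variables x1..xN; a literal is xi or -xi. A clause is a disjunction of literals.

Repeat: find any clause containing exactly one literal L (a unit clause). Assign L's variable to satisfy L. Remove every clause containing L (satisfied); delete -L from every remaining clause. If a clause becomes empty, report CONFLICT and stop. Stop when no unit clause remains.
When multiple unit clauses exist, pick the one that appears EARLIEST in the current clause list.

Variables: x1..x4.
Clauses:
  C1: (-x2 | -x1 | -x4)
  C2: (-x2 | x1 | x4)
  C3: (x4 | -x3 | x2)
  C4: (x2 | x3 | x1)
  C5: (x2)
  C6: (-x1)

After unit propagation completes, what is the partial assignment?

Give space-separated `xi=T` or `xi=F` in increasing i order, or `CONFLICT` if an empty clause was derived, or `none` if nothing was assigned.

Answer: x1=F x2=T x4=T

Derivation:
unit clause [2] forces x2=T; simplify:
  drop -2 from [-2, -1, -4] -> [-1, -4]
  drop -2 from [-2, 1, 4] -> [1, 4]
  satisfied 3 clause(s); 3 remain; assigned so far: [2]
unit clause [-1] forces x1=F; simplify:
  drop 1 from [1, 4] -> [4]
  satisfied 2 clause(s); 1 remain; assigned so far: [1, 2]
unit clause [4] forces x4=T; simplify:
  satisfied 1 clause(s); 0 remain; assigned so far: [1, 2, 4]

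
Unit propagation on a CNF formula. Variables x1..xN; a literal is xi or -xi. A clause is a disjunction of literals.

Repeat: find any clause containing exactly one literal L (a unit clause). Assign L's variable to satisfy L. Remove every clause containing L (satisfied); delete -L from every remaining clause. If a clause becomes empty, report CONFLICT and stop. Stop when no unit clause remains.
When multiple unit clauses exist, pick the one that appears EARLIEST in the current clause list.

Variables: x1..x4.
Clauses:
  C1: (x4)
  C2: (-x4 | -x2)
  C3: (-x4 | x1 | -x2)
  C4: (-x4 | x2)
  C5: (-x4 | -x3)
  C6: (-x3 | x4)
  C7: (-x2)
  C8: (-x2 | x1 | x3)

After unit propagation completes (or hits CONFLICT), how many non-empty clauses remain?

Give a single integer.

unit clause [4] forces x4=T; simplify:
  drop -4 from [-4, -2] -> [-2]
  drop -4 from [-4, 1, -2] -> [1, -2]
  drop -4 from [-4, 2] -> [2]
  drop -4 from [-4, -3] -> [-3]
  satisfied 2 clause(s); 6 remain; assigned so far: [4]
unit clause [-2] forces x2=F; simplify:
  drop 2 from [2] -> [] (empty!)
  satisfied 4 clause(s); 2 remain; assigned so far: [2, 4]
CONFLICT (empty clause)

Answer: 1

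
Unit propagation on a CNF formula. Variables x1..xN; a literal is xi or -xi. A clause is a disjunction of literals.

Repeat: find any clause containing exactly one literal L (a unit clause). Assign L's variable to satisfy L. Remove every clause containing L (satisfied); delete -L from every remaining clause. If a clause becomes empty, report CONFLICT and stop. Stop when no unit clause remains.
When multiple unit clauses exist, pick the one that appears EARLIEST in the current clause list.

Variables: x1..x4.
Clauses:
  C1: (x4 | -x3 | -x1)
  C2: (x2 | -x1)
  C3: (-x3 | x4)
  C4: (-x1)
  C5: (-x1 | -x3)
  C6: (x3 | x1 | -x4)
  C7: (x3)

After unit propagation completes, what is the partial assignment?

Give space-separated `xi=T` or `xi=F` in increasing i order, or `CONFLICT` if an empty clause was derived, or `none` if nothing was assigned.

unit clause [-1] forces x1=F; simplify:
  drop 1 from [3, 1, -4] -> [3, -4]
  satisfied 4 clause(s); 3 remain; assigned so far: [1]
unit clause [3] forces x3=T; simplify:
  drop -3 from [-3, 4] -> [4]
  satisfied 2 clause(s); 1 remain; assigned so far: [1, 3]
unit clause [4] forces x4=T; simplify:
  satisfied 1 clause(s); 0 remain; assigned so far: [1, 3, 4]

Answer: x1=F x3=T x4=T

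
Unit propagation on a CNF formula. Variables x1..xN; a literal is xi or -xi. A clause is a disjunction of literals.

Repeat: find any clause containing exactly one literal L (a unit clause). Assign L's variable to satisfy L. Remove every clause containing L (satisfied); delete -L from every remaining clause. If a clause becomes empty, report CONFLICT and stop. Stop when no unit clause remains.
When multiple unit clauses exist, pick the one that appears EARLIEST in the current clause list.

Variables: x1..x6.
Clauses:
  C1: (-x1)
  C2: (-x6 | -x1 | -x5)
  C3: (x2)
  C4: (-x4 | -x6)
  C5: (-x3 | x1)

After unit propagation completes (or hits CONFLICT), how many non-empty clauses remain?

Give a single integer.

unit clause [-1] forces x1=F; simplify:
  drop 1 from [-3, 1] -> [-3]
  satisfied 2 clause(s); 3 remain; assigned so far: [1]
unit clause [2] forces x2=T; simplify:
  satisfied 1 clause(s); 2 remain; assigned so far: [1, 2]
unit clause [-3] forces x3=F; simplify:
  satisfied 1 clause(s); 1 remain; assigned so far: [1, 2, 3]

Answer: 1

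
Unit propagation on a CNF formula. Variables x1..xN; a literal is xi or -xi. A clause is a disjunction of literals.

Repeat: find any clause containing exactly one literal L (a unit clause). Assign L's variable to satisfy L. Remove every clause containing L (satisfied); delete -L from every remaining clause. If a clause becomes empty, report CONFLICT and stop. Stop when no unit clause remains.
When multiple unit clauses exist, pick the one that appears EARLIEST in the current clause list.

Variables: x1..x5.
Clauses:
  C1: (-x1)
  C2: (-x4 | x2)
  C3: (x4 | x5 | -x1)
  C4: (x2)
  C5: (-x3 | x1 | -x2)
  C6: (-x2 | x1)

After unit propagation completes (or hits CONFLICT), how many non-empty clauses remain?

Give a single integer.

Answer: 1

Derivation:
unit clause [-1] forces x1=F; simplify:
  drop 1 from [-3, 1, -2] -> [-3, -2]
  drop 1 from [-2, 1] -> [-2]
  satisfied 2 clause(s); 4 remain; assigned so far: [1]
unit clause [2] forces x2=T; simplify:
  drop -2 from [-3, -2] -> [-3]
  drop -2 from [-2] -> [] (empty!)
  satisfied 2 clause(s); 2 remain; assigned so far: [1, 2]
CONFLICT (empty clause)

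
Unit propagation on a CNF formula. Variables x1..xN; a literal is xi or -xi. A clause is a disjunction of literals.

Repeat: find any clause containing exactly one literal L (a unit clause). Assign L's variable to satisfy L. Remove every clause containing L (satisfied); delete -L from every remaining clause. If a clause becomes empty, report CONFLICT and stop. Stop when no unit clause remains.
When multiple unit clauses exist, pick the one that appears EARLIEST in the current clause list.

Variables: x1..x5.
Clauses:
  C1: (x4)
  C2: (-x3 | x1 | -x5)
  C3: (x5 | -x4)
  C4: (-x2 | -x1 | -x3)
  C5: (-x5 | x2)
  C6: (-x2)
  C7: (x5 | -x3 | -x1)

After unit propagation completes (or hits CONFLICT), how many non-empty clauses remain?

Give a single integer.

Answer: 2

Derivation:
unit clause [4] forces x4=T; simplify:
  drop -4 from [5, -4] -> [5]
  satisfied 1 clause(s); 6 remain; assigned so far: [4]
unit clause [5] forces x5=T; simplify:
  drop -5 from [-3, 1, -5] -> [-3, 1]
  drop -5 from [-5, 2] -> [2]
  satisfied 2 clause(s); 4 remain; assigned so far: [4, 5]
unit clause [2] forces x2=T; simplify:
  drop -2 from [-2, -1, -3] -> [-1, -3]
  drop -2 from [-2] -> [] (empty!)
  satisfied 1 clause(s); 3 remain; assigned so far: [2, 4, 5]
CONFLICT (empty clause)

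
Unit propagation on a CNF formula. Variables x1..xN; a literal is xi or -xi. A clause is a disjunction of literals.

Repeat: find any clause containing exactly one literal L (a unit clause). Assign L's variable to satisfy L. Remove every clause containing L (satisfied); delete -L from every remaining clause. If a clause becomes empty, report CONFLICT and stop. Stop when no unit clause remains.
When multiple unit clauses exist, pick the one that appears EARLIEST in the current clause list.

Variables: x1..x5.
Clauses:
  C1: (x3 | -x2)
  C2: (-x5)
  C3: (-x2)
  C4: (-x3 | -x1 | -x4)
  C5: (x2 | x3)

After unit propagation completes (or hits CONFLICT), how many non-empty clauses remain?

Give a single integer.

Answer: 1

Derivation:
unit clause [-5] forces x5=F; simplify:
  satisfied 1 clause(s); 4 remain; assigned so far: [5]
unit clause [-2] forces x2=F; simplify:
  drop 2 from [2, 3] -> [3]
  satisfied 2 clause(s); 2 remain; assigned so far: [2, 5]
unit clause [3] forces x3=T; simplify:
  drop -3 from [-3, -1, -4] -> [-1, -4]
  satisfied 1 clause(s); 1 remain; assigned so far: [2, 3, 5]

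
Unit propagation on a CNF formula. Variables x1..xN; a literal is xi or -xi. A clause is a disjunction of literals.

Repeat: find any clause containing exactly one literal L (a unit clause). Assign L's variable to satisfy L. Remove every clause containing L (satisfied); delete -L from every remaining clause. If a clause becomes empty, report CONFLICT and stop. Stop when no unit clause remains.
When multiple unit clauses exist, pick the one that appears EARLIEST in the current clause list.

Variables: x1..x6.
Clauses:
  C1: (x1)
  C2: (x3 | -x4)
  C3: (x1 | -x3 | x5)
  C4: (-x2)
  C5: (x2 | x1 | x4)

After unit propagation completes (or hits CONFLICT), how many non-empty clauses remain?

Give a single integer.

unit clause [1] forces x1=T; simplify:
  satisfied 3 clause(s); 2 remain; assigned so far: [1]
unit clause [-2] forces x2=F; simplify:
  satisfied 1 clause(s); 1 remain; assigned so far: [1, 2]

Answer: 1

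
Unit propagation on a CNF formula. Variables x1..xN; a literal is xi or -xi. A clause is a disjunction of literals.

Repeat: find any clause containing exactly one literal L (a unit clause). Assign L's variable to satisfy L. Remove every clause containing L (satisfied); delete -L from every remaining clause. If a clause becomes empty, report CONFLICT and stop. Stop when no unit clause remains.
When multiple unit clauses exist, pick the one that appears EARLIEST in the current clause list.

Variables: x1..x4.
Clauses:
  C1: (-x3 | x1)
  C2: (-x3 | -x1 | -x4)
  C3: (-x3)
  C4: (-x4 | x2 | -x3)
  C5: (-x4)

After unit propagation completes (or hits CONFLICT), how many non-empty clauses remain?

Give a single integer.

unit clause [-3] forces x3=F; simplify:
  satisfied 4 clause(s); 1 remain; assigned so far: [3]
unit clause [-4] forces x4=F; simplify:
  satisfied 1 clause(s); 0 remain; assigned so far: [3, 4]

Answer: 0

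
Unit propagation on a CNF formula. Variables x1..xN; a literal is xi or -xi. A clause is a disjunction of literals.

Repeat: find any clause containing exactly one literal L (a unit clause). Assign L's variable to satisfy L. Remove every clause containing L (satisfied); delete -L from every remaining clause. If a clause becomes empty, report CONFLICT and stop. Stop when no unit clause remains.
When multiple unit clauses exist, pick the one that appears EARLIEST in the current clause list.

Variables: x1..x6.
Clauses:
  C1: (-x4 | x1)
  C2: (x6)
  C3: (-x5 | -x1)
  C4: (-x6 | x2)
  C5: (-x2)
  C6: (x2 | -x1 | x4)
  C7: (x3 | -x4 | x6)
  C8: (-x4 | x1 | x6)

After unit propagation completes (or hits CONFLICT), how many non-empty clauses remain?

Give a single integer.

Answer: 2

Derivation:
unit clause [6] forces x6=T; simplify:
  drop -6 from [-6, 2] -> [2]
  satisfied 3 clause(s); 5 remain; assigned so far: [6]
unit clause [2] forces x2=T; simplify:
  drop -2 from [-2] -> [] (empty!)
  satisfied 2 clause(s); 3 remain; assigned so far: [2, 6]
CONFLICT (empty clause)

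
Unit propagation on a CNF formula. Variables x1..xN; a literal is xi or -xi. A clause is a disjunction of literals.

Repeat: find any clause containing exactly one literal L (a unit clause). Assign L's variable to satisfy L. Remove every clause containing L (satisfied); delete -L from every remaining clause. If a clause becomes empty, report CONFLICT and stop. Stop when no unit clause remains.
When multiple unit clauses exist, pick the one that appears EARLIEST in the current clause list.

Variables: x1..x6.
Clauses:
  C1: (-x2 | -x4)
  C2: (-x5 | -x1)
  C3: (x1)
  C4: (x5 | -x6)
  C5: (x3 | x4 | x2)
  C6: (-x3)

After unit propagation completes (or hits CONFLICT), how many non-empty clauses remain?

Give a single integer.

Answer: 2

Derivation:
unit clause [1] forces x1=T; simplify:
  drop -1 from [-5, -1] -> [-5]
  satisfied 1 clause(s); 5 remain; assigned so far: [1]
unit clause [-5] forces x5=F; simplify:
  drop 5 from [5, -6] -> [-6]
  satisfied 1 clause(s); 4 remain; assigned so far: [1, 5]
unit clause [-6] forces x6=F; simplify:
  satisfied 1 clause(s); 3 remain; assigned so far: [1, 5, 6]
unit clause [-3] forces x3=F; simplify:
  drop 3 from [3, 4, 2] -> [4, 2]
  satisfied 1 clause(s); 2 remain; assigned so far: [1, 3, 5, 6]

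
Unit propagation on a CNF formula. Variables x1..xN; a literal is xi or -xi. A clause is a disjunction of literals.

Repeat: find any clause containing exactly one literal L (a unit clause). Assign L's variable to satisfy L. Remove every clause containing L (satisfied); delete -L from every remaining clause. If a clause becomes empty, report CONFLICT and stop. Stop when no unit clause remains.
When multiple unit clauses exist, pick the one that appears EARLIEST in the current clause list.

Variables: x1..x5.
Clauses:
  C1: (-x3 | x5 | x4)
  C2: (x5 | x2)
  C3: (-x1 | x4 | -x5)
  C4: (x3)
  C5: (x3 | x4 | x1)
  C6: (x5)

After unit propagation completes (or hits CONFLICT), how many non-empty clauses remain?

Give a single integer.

unit clause [3] forces x3=T; simplify:
  drop -3 from [-3, 5, 4] -> [5, 4]
  satisfied 2 clause(s); 4 remain; assigned so far: [3]
unit clause [5] forces x5=T; simplify:
  drop -5 from [-1, 4, -5] -> [-1, 4]
  satisfied 3 clause(s); 1 remain; assigned so far: [3, 5]

Answer: 1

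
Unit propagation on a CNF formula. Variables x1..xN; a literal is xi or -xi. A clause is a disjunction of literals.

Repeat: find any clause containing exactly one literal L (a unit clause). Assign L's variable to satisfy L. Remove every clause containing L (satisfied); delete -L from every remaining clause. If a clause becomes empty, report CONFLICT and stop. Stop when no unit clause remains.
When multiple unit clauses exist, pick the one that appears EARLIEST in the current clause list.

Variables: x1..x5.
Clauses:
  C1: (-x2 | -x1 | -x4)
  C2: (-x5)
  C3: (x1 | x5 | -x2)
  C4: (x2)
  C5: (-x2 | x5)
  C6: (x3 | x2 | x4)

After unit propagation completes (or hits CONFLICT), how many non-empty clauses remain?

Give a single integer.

unit clause [-5] forces x5=F; simplify:
  drop 5 from [1, 5, -2] -> [1, -2]
  drop 5 from [-2, 5] -> [-2]
  satisfied 1 clause(s); 5 remain; assigned so far: [5]
unit clause [2] forces x2=T; simplify:
  drop -2 from [-2, -1, -4] -> [-1, -4]
  drop -2 from [1, -2] -> [1]
  drop -2 from [-2] -> [] (empty!)
  satisfied 2 clause(s); 3 remain; assigned so far: [2, 5]
CONFLICT (empty clause)

Answer: 2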